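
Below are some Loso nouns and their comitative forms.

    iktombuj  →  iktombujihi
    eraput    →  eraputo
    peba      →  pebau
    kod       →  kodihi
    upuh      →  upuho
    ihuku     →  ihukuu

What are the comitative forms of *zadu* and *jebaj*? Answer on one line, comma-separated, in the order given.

The suffix is conditioned by the final sound: -o when the stem ends in a voiceless consonant (*eraput*, *upuh*); -ihi when the stem ends in a voiced consonant (*iktombuj*, *kod*); -u when the stem ends in a vowel (*peba*, *ihuku*).
Since the final sound of *zadu* is /u/ (a vowel), it takes -u, giving *zaduu*.
*jebaj* — final sound /j/ (a voiced consonant) → -ihi → *jebajihi*.

zaduu, jebajihi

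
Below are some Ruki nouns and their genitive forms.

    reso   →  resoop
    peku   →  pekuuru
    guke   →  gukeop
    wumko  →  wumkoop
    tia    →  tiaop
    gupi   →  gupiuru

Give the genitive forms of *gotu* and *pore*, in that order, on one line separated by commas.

The pattern is height harmony: -uru when the last vowel of the stem is a high vowel (*peku*, *gupi*); -op when the last vowel of the stem is a non-high vowel (*reso*, *guke*, *wumko*, *tia*).
*gotu* — last vowel /u/ (a high vowel) → -uru → *gotuuru*.
The last vowel of *pore* is /e/, which is a non-high vowel, so the suffix is -op, giving *poreop*.

gotuuru, poreop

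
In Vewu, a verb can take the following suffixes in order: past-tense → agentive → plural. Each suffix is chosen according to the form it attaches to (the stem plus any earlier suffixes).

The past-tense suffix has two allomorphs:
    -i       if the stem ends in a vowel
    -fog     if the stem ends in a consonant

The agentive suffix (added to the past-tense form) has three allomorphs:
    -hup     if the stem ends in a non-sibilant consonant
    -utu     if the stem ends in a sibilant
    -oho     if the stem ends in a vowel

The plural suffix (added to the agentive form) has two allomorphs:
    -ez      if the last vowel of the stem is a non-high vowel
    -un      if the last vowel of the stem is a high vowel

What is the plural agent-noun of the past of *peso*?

pesoiohoez

The final sound of *peso* is /o/, which is a vowel, so the past-tense suffix is -i, giving *pesoi*.
The past-tense form *pesoi*: final sound = /i/, a vowel → -oho → *pesoioho*.
The last vowel of the agentive form *pesoioho* is /o/, which is a non-high vowel, so the plural suffix is -ez, giving *pesoiohoez*.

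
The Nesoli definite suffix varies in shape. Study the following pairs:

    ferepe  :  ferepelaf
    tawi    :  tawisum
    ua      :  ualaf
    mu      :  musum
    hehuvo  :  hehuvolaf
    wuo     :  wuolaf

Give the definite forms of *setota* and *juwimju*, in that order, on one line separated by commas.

setotalaf, juwimjusum

The suffix is conditioned by the last vowel: -sum when the last vowel of the stem is a high vowel (*tawi*, *mu*); -laf when the last vowel of the stem is a non-high vowel (*ferepe*, *ua*, *hehuvo*, *wuo*).
*setota* — last vowel /a/ (a non-high vowel) → -laf → *setotalaf*.
Since the last vowel of *juwimju* is /u/ (a high vowel), it takes -sum, giving *juwimjusum*.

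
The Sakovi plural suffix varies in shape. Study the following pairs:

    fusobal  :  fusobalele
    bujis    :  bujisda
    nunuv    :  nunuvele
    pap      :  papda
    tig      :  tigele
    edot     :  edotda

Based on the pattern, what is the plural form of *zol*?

zolele

The alternation tracks the final consonant of the stem — -da when the stem ends in a voiceless consonant (*bujis*, *pap*, *edot*); -ele when the stem ends in a voiced consonant (*fusobal*, *nunuv*, *tig*).
*zol* — final consonant /l/ (voiced) → -ele → *zolele*.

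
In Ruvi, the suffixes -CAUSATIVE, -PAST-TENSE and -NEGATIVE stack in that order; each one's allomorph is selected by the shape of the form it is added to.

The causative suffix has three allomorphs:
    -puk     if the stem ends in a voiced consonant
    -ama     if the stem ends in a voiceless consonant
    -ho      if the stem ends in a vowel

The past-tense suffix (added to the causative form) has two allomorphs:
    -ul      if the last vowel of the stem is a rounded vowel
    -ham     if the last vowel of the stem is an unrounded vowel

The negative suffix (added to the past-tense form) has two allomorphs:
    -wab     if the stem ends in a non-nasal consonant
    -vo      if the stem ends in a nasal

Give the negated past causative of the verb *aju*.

*aju* — final sound /u/ (a vowel) → -ho → *ajuho*.
The last vowel of the causative form *ajuho* is /o/, which is a rounded vowel, so the past-tense suffix is -ul, giving *ajuhoul*.
The final consonant of the past-tense form *ajuhoul* is /l/, which is non-nasal, so the negative suffix is -wab, giving *ajuhoulwab*.

ajuhoulwab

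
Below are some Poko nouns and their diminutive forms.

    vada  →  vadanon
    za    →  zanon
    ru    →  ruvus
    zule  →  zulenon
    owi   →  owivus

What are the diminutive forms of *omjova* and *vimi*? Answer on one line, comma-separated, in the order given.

The suffix is conditioned by the last vowel: -vus when the last vowel of the stem is a high vowel (*ru*, *owi*); -non when the last vowel of the stem is a non-high vowel (*vada*, *za*, *zule*).
*omjova* — last vowel /a/ (a non-high vowel) → -non → *omjovanon*.
*vimi* — last vowel /i/ (a high vowel) → -vus → *vimivus*.

omjovanon, vimivus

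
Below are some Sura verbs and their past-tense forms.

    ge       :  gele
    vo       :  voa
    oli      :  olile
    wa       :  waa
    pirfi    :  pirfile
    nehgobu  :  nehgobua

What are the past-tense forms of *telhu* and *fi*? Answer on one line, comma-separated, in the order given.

The suffix is conditioned by the last vowel: -le when the last vowel of the stem is a front vowel (*ge*, *oli*, *pirfi*); -a when the last vowel of the stem is a back vowel (*vo*, *wa*, *nehgobu*).
The last vowel of *telhu* is /u/, which is a back vowel, so the suffix is -a, giving *telhua*.
*fi* — last vowel /i/ (a front vowel) → -le → *file*.

telhua, file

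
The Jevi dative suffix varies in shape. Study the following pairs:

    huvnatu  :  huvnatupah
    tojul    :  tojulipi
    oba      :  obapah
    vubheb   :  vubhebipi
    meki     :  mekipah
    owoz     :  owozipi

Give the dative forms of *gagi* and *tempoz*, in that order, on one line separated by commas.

gagipah, tempozipi

The pattern is consonant vs. vowel: -ipi when the stem ends in a consonant (*tojul*, *vubheb*, *owoz*); -pah when the stem ends in a vowel (*huvnatu*, *oba*, *meki*).
*gagi* — final sound /i/ (a vowel) → -pah → *gagipah*.
*tempoz* — final sound /z/ (a consonant) → -ipi → *tempozipi*.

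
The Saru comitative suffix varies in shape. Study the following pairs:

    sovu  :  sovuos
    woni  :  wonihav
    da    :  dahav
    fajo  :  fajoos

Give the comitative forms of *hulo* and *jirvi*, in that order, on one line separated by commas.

huloos, jirvihav

The suffix is conditioned by the last vowel: -os when the last vowel of the stem is a rounded vowel (*sovu*, *fajo*); -hav when the last vowel of the stem is an unrounded vowel (*woni*, *da*).
*hulo* — last vowel /o/ (a rounded vowel) → -os → *huloos*.
Since the last vowel of *jirvi* is /i/ (an unrounded vowel), it takes -hav, giving *jirvihav*.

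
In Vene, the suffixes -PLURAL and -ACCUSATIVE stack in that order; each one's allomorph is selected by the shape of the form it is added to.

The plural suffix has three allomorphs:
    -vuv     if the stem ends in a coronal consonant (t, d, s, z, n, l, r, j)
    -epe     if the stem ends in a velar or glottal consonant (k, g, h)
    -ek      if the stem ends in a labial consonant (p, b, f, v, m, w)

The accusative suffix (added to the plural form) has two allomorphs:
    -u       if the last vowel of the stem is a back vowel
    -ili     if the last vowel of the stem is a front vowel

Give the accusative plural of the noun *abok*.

abokepeili

*abok*: final consonant = /k/, velar/glottal → -epe → *abokepe*.
Since the last vowel of the plural form *abokepe* is /e/ (a front vowel), it takes -ili, giving *abokepeili*.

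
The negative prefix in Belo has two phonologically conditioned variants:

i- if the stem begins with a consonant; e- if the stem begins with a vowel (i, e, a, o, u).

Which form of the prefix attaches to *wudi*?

Since the first sound of *wudi* is /w/ (a consonant), it takes i-.

i-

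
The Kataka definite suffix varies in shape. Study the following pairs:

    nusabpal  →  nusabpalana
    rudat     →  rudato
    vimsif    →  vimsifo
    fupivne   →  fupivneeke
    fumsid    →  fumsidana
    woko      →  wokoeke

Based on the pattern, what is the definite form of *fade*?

The pattern is voicing of the final sound: -o when the stem ends in a voiceless consonant (*rudat*, *vimsif*); -ana when the stem ends in a voiced consonant (*nusabpal*, *fumsid*); -eke when the stem ends in a vowel (*fupivne*, *woko*).
*fade*: final sound = /e/, a vowel → -eke → *fadeeke*.

fadeeke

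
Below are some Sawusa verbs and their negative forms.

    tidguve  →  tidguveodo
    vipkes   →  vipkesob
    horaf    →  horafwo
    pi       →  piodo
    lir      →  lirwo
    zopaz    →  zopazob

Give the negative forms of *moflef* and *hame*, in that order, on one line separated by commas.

moflefwo, hameodo

The pattern is sibilance of the final sound: -ob when the stem ends in a sibilant (*vipkes*, *zopaz*); -wo when the stem ends in a non-sibilant consonant (*horaf*, *lir*); -odo when the stem ends in a vowel (*tidguve*, *pi*).
The final sound of *moflef* is /f/, which is a non-sibilant consonant, so the suffix is -wo, giving *moflefwo*.
*hame*: final sound = /e/, a vowel → -odo → *hameodo*.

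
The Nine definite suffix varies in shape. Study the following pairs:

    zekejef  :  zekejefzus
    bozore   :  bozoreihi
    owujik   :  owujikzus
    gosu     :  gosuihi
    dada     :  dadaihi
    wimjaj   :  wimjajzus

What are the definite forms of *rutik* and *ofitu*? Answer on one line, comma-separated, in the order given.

rutikzus, ofituihi

The alternation tracks the final sound of the stem — -zus when the stem ends in a consonant (*zekejef*, *owujik*, *wimjaj*); -ihi when the stem ends in a vowel (*bozore*, *gosu*, *dada*).
*rutik*: final sound = /k/, a consonant → -zus → *rutikzus*.
The final sound of *ofitu* is /u/, which is a vowel, so the suffix is -ihi, giving *ofituihi*.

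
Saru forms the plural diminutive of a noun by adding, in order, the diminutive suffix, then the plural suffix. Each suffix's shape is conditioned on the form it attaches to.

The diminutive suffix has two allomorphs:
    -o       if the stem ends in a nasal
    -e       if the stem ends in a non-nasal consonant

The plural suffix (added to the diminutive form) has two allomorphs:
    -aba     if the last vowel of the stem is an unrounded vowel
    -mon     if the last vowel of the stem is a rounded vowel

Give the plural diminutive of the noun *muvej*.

muvejeaba

Since the final consonant of *muvej* is /j/ (non-nasal), it takes -e, giving *muveje*.
The last vowel of the diminutive form *muveje* is /e/, which is an unrounded vowel, so the plural suffix is -aba, giving *muvejeaba*.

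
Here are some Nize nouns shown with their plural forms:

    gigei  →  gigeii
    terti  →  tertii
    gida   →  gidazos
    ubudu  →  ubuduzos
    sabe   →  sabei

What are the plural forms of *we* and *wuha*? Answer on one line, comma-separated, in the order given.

The pattern is front/back vowel harmony: -i when the last vowel of the stem is a front vowel (*gigei*, *terti*, *sabe*); -zos when the last vowel of the stem is a back vowel (*gida*, *ubudu*).
The last vowel of *we* is /e/, which is a front vowel, so the suffix is -i, giving *wei*.
*wuha*: last vowel = /a/, a back vowel → -zos → *wuhazos*.

wei, wuhazos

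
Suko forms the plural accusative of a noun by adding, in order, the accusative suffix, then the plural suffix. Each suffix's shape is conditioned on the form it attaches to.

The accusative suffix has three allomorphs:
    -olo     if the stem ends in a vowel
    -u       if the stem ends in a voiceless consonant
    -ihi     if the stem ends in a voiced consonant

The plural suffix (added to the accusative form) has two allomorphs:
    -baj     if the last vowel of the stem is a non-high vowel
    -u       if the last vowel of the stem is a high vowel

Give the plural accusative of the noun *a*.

aolobaj

The final sound of *a* is /a/, which is a vowel, so the accusative suffix is -olo, giving *aolo*.
The last vowel of the accusative form *aolo* is /o/, which is a non-high vowel, so the plural suffix is -baj, giving *aolobaj*.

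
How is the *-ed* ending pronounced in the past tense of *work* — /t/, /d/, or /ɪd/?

The stem *work* ends in a voiceless consonant other than /t/.
The -ed suffix is realized as /ɪd/ after /t, d/; as /t/ after other voiceless consonants; and as /d/ after other voiced sounds.
So -ed on *work* is pronounced /t/.

/t/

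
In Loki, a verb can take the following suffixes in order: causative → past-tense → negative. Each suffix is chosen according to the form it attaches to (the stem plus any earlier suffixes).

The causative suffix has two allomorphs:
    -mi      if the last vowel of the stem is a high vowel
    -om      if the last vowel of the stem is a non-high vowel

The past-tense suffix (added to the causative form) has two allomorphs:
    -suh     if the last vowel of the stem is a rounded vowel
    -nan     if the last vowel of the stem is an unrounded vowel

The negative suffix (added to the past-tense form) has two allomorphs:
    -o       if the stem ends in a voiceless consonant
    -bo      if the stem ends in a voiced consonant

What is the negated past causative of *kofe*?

Since the last vowel of *kofe* is /e/ (a non-high vowel), it takes -om, giving *kofeom*.
The causative form *kofeom*: last vowel = /o/, a rounded vowel → -suh → *kofeomsuh*.
The past-tense form *kofeomsuh*: final consonant = /h/, voiceless → -o → *kofeomsuho*.

kofeomsuho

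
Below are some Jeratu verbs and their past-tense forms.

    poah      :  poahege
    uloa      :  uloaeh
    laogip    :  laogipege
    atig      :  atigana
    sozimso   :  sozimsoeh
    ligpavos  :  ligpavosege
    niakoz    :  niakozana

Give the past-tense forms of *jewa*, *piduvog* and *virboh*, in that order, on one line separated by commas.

jewaeh, piduvogana, virbohege

Looking at the final sound of each stem: -ege when the stem ends in a voiceless consonant (*poah*, *laogip*, *ligpavos*); -ana when the stem ends in a voiced consonant (*atig*, *niakoz*); -eh when the stem ends in a vowel (*uloa*, *sozimso*).
Since the final sound of *jewa* is /a/ (a vowel), it takes -eh, giving *jewaeh*.
*piduvog*: final sound = /g/, a voiced consonant → -ana → *piduvogana*.
*virboh* — final sound /h/ (a voiceless consonant) → -ege → *virbohege*.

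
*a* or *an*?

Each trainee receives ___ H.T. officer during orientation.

an

The indefinite article is chosen by the initial *sound* of the following word, not its spelling.
The initialism *H.T.* is read letter by letter; the first letter, H, is pronounced /eɪtʃ/, which begins with a vowel sound.
So the article is *an*: Each trainee receives an H.T. officer during orientation.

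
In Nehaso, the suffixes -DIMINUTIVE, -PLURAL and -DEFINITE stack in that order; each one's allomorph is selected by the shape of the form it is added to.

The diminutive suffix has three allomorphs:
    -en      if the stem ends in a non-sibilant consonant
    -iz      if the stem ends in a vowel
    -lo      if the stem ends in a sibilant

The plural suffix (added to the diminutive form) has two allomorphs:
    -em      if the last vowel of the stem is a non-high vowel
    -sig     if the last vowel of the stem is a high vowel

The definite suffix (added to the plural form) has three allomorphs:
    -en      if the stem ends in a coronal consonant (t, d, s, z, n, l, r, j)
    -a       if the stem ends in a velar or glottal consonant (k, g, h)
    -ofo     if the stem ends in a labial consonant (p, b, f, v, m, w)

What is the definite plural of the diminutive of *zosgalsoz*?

zosgalsozloemofo

Since the final sound of *zosgalsoz* is /z/ (a sibilant), it takes -lo, giving *zosgalsozlo*.
The diminutive form *zosgalsozlo*: last vowel = /o/, a non-high vowel → -em → *zosgalsozloem*.
The plural form *zosgalsozloem* — final consonant /m/ (labial) → -ofo → *zosgalsozloemofo*.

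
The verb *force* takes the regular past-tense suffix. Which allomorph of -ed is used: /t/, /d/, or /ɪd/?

The stem *force* ends in a voiceless consonant other than /t/.
The -ed suffix is realized as /ɪd/ after /t, d/; as /t/ after other voiceless consonants; and as /d/ after other voiced sounds.
So -ed on *force* is pronounced /t/.

/t/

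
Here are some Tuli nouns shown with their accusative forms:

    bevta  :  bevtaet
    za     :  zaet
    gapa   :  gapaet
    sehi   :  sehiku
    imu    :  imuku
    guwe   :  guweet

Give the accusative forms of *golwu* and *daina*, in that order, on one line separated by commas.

Looking at the last vowel of each stem: -ku when the last vowel of the stem is a high vowel (*sehi*, *imu*); -et when the last vowel of the stem is a non-high vowel (*bevta*, *za*, *gapa*, *guwe*).
The last vowel of *golwu* is /u/, which is a high vowel, so the suffix is -ku, giving *golwuku*.
*daina* — last vowel /a/ (a non-high vowel) → -et → *dainaet*.

golwuku, dainaet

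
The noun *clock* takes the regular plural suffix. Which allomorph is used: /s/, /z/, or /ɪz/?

/s/

The stem *clock* ends in a voiceless non-sibilant consonant.
The plural suffix surfaces as /ɪz/ after sibilants, /s/ after other voiceless consonants, and /z/ after other voiced sounds.
So the plural -s on *clock* is pronounced /s/.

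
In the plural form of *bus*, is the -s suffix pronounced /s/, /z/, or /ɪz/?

/ɪz/

The stem *bus* ends in a sibilant (/s, z, ʃ, ʒ, tʃ, dʒ/).
The plural suffix surfaces as /ɪz/ after sibilants, /s/ after other voiceless consonants, and /z/ after other voiced sounds.
So the plural -s on *bus* is pronounced /ɪz/.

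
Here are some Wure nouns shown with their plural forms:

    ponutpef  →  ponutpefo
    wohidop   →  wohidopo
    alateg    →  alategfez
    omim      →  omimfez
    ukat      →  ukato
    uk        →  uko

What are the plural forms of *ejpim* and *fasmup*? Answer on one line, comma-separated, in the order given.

ejpimfez, fasmupo

The suffix is conditioned by the final consonant: -o when the stem ends in a voiceless consonant (*ponutpef*, *wohidop*, *ukat*, *uk*); -fez when the stem ends in a voiced consonant (*alateg*, *omim*).
The final consonant of *ejpim* is /m/, which is voiced, so the suffix is -fez, giving *ejpimfez*.
*fasmup* — final consonant /p/ (voiceless) → -o → *fasmupo*.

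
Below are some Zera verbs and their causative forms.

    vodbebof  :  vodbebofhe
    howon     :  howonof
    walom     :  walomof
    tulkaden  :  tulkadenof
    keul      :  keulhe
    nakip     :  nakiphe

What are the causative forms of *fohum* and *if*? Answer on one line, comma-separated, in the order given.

fohumof, ifhe

Looking at the final consonant of each stem: -of when the stem ends in a nasal (*howon*, *walom*, *tulkaden*); -he when the stem ends in a non-nasal consonant (*vodbebof*, *keul*, *nakip*).
The final consonant of *fohum* is /m/, which is a nasal, so the suffix is -of, giving *fohumof*.
Since the final consonant of *if* is /f/ (non-nasal), it takes -he, giving *ifhe*.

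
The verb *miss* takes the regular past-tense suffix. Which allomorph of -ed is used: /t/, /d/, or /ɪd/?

The stem *miss* ends in a voiceless consonant other than /t/.
The -ed suffix is realized as /ɪd/ after /t, d/; as /t/ after other voiceless consonants; and as /d/ after other voiced sounds.
So -ed on *miss* is pronounced /t/.

/t/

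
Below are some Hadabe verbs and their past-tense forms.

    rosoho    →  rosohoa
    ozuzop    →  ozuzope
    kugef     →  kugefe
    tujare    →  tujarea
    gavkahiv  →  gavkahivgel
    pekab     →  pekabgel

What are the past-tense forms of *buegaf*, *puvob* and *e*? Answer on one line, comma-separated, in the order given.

buegafe, puvobgel, ea

The suffix is conditioned by the final sound: -e when the stem ends in a voiceless consonant (*ozuzop*, *kugef*); -gel when the stem ends in a voiced consonant (*gavkahiv*, *pekab*); -a when the stem ends in a vowel (*rosoho*, *tujare*).
Since the final sound of *buegaf* is /f/ (a voiceless consonant), it takes -e, giving *buegafe*.
Since the final sound of *puvob* is /b/ (a voiced consonant), it takes -gel, giving *puvobgel*.
*e*: final sound = /e/, a vowel → -a → *ea*.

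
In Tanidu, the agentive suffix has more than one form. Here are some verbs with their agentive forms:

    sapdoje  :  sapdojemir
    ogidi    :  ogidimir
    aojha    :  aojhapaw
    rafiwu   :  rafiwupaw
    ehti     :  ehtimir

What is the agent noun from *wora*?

worapaw

Looking at the last vowel of each stem: -mir when the last vowel of the stem is a front vowel (*sapdoje*, *ogidi*, *ehti*); -paw when the last vowel of the stem is a back vowel (*aojha*, *rafiwu*).
*wora* — last vowel /a/ (a back vowel) → -paw → *worapaw*.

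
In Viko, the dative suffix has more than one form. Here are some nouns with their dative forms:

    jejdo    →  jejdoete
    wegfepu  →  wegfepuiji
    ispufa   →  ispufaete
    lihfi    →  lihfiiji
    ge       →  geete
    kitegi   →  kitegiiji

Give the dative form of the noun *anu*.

anuiji

The suffix is conditioned by the last vowel: -iji when the last vowel of the stem is a high vowel (*wegfepu*, *lihfi*, *kitegi*); -ete when the last vowel of the stem is a non-high vowel (*jejdo*, *ispufa*, *ge*).
*anu*: last vowel = /u/, a high vowel → -iji → *anuiji*.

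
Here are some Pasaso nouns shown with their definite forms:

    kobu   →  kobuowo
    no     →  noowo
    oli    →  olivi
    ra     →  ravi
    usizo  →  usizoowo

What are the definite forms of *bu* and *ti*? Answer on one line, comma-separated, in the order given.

buowo, tivi

Looking at the last vowel of each stem: -owo when the last vowel of the stem is a rounded vowel (*kobu*, *no*, *usizo*); -vi when the last vowel of the stem is an unrounded vowel (*oli*, *ra*).
*bu*: last vowel = /u/, a rounded vowel → -owo → *buowo*.
*ti* — last vowel /i/ (an unrounded vowel) → -vi → *tivi*.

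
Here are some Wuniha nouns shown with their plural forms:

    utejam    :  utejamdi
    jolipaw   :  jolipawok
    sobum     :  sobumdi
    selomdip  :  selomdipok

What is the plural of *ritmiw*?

ritmiwok

The pattern is nasality of the final consonant: -di when the stem ends in a nasal (*utejam*, *sobum*); -ok when the stem ends in a non-nasal consonant (*jolipaw*, *selomdip*).
*ritmiw*: final consonant = /w/, non-nasal → -ok → *ritmiwok*.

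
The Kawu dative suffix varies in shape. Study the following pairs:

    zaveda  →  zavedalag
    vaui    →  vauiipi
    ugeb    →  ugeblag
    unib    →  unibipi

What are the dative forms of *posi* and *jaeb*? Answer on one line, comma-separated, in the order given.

posiipi, jaeblag

The suffix is conditioned by the last vowel: -ipi when the last vowel of the stem is a high vowel (*vaui*, *unib*); -lag when the last vowel of the stem is a non-high vowel (*zaveda*, *ugeb*).
*posi* — last vowel /i/ (a high vowel) → -ipi → *posiipi*.
Since the last vowel of *jaeb* is /e/ (a non-high vowel), it takes -lag, giving *jaeblag*.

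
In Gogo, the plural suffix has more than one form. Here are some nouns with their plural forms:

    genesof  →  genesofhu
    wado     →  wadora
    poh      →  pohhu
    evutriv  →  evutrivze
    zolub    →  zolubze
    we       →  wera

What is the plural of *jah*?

The alternation tracks the final sound of the stem — -hu when the stem ends in a voiceless consonant (*genesof*, *poh*); -ze when the stem ends in a voiced consonant (*evutriv*, *zolub*); -ra when the stem ends in a vowel (*wado*, *we*).
Since the final sound of *jah* is /h/ (a voiceless consonant), it takes -hu, giving *jahhu*.

jahhu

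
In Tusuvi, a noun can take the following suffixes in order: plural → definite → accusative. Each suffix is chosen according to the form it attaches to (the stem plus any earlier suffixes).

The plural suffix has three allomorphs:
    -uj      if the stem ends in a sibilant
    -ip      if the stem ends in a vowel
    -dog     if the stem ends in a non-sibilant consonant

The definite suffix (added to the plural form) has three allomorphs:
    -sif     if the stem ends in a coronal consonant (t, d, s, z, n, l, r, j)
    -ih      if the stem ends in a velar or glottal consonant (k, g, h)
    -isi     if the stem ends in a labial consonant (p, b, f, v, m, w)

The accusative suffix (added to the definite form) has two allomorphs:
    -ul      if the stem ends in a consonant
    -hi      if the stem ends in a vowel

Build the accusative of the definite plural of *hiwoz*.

Since the final sound of *hiwoz* is /z/ (a sibilant), it takes -uj, giving *hiwozuj*.
The plural form *hiwozuj*: final consonant = /j/, coronal → -sif → *hiwozujsif*.
The definite form *hiwozujsif*: final sound = /f/, a consonant → -ul → *hiwozujsiful*.

hiwozujsiful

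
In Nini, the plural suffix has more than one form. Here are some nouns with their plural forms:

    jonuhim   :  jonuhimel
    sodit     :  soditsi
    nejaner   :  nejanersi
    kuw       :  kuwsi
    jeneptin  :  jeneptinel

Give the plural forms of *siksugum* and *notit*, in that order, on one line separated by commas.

The suffix is conditioned by the final consonant: -el when the stem ends in a nasal (*jonuhim*, *jeneptin*); -si when the stem ends in a non-nasal consonant (*sodit*, *nejaner*, *kuw*).
*siksugum*: final consonant = /m/, a nasal → -el → *siksugumel*.
*notit*: final consonant = /t/, non-nasal → -si → *notitsi*.

siksugumel, notitsi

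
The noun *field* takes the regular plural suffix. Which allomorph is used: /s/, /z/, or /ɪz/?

/z/

The stem *field* ends in a voiced non-sibilant sound.
The plural suffix surfaces as /ɪz/ after sibilants, /s/ after other voiceless consonants, and /z/ after other voiced sounds.
So the plural -s on *field* is pronounced /z/.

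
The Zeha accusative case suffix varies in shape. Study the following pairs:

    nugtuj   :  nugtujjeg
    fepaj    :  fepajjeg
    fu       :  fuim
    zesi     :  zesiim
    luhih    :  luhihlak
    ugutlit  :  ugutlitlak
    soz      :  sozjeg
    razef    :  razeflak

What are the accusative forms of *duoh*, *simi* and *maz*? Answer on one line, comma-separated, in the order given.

duohlak, simiim, mazjeg

The pattern is voicing of the final sound: -lak when the stem ends in a voiceless consonant (*luhih*, *ugutlit*, *razef*); -jeg when the stem ends in a voiced consonant (*nugtuj*, *fepaj*, *soz*); -im when the stem ends in a vowel (*fu*, *zesi*).
*duoh*: final sound = /h/, a voiceless consonant → -lak → *duohlak*.
The final sound of *simi* is /i/, which is a vowel, so the suffix is -im, giving *simiim*.
The final sound of *maz* is /z/, which is a voiced consonant, so the suffix is -jeg, giving *mazjeg*.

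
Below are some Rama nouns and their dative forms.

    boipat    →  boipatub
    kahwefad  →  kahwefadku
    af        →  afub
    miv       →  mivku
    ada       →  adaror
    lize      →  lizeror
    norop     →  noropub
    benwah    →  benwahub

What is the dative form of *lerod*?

lerodku

The alternation tracks the final sound of the stem — -ub when the stem ends in a voiceless consonant (*boipat*, *af*, *norop*, *benwah*); -ku when the stem ends in a voiced consonant (*kahwefad*, *miv*); -ror when the stem ends in a vowel (*ada*, *lize*).
Since the final sound of *lerod* is /d/ (a voiced consonant), it takes -ku, giving *lerodku*.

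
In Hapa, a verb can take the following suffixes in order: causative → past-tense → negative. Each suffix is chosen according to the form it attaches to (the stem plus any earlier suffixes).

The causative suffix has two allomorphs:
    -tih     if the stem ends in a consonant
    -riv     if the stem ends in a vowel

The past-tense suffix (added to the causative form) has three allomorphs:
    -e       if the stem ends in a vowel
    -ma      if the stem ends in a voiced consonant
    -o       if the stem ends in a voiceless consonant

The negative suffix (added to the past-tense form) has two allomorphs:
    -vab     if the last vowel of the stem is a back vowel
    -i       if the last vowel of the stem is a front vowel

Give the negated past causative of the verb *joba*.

jobarivmavab

The final sound of *joba* is /a/, which is a vowel, so the causative suffix is -riv, giving *jobariv*.
The final sound of the causative form *jobariv* is /v/, which is a voiced consonant, so the past-tense suffix is -ma, giving *jobarivma*.
Since the last vowel of the past-tense form *jobarivma* is /a/ (a back vowel), it takes -vab, giving *jobarivmavab*.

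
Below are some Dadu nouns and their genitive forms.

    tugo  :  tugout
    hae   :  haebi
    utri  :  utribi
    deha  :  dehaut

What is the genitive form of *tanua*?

The alternation tracks the last vowel of the stem — -bi when the last vowel of the stem is a front vowel (*hae*, *utri*); -ut when the last vowel of the stem is a back vowel (*tugo*, *deha*).
Since the last vowel of *tanua* is /a/ (a back vowel), it takes -ut, giving *tanuaut*.

tanuaut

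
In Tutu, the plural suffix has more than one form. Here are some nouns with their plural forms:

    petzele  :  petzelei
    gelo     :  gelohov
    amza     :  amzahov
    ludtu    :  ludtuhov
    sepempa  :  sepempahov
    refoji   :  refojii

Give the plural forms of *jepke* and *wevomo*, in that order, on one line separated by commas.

jepkei, wevomohov

The alternation tracks the last vowel of the stem — -i when the last vowel of the stem is a front vowel (*petzele*, *refoji*); -hov when the last vowel of the stem is a back vowel (*gelo*, *amza*, *ludtu*, *sepempa*).
The last vowel of *jepke* is /e/, which is a front vowel, so the suffix is -i, giving *jepkei*.
Since the last vowel of *wevomo* is /o/ (a back vowel), it takes -hov, giving *wevomohov*.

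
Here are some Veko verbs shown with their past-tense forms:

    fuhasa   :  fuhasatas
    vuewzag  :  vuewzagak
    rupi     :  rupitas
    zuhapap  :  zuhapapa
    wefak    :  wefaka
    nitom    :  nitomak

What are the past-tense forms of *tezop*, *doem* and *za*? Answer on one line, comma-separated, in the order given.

tezopa, doemak, zatas

The pattern is voicing of the final sound: -a when the stem ends in a voiceless consonant (*zuhapap*, *wefak*); -ak when the stem ends in a voiced consonant (*vuewzag*, *nitom*); -tas when the stem ends in a vowel (*fuhasa*, *rupi*).
*tezop* — final sound /p/ (a voiceless consonant) → -a → *tezopa*.
*doem*: final sound = /m/, a voiced consonant → -ak → *doemak*.
Since the final sound of *za* is /a/ (a vowel), it takes -tas, giving *zatas*.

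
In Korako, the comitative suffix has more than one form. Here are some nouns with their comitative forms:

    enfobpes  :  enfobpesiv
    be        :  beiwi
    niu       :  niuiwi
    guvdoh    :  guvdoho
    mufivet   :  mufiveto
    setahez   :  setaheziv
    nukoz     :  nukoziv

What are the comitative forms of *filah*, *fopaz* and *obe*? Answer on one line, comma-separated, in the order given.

filaho, fopaziv, obeiwi

The pattern is sibilance of the final sound: -iv when the stem ends in a sibilant (*enfobpes*, *setahez*, *nukoz*); -o when the stem ends in a non-sibilant consonant (*guvdoh*, *mufivet*); -iwi when the stem ends in a vowel (*be*, *niu*).
The final sound of *filah* is /h/, which is a non-sibilant consonant, so the suffix is -o, giving *filaho*.
The final sound of *fopaz* is /z/, which is a sibilant, so the suffix is -iv, giving *fopaziv*.
Since the final sound of *obe* is /e/ (a vowel), it takes -iwi, giving *obeiwi*.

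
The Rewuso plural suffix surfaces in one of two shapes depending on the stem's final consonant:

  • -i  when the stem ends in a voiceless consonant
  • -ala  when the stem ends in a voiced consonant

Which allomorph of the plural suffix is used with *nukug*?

-ala

Since the final consonant of *nukug* is /g/ (voiced), it takes -ala.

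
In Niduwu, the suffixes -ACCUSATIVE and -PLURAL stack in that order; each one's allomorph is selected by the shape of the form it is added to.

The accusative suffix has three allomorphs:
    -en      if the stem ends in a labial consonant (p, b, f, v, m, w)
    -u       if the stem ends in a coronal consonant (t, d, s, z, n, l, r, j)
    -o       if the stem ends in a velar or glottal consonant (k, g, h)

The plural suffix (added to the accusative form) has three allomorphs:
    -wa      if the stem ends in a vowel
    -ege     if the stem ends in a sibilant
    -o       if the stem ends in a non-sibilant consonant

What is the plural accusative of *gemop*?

*gemop*: final consonant = /p/, labial → -en → *gemopen*.
The accusative form *gemopen* — final sound /n/ (a non-sibilant consonant) → -o → *gemopeno*.

gemopeno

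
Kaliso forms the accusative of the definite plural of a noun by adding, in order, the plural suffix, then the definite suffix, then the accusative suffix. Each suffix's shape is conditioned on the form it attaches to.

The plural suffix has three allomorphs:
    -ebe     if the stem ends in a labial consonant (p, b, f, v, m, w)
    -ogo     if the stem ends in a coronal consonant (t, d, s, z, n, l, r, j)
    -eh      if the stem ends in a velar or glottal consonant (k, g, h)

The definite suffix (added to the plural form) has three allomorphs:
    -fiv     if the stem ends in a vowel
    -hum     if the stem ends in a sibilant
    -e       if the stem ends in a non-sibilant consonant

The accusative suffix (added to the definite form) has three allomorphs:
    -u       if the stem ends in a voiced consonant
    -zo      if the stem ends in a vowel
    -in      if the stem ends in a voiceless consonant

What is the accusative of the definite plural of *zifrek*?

zifrekehezo

Since the final consonant of *zifrek* is /k/ (velar/glottal), it takes -eh, giving *zifrekeh*.
The final sound of the plural form *zifrekeh* is /h/, which is a non-sibilant consonant, so the definite suffix is -e, giving *zifrekehe*.
The definite form *zifrekehe*: final sound = /e/, a vowel → -zo → *zifrekehezo*.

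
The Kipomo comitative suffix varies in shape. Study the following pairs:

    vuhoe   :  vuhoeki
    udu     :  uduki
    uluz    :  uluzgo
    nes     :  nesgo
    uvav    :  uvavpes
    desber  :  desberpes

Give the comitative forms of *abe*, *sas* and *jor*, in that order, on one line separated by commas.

The suffix is conditioned by the final sound: -go when the stem ends in a sibilant (*uluz*, *nes*); -pes when the stem ends in a non-sibilant consonant (*uvav*, *desber*); -ki when the stem ends in a vowel (*vuhoe*, *udu*).
*abe*: final sound = /e/, a vowel → -ki → *abeki*.
*sas*: final sound = /s/, a sibilant → -go → *sasgo*.
Since the final sound of *jor* is /r/ (a non-sibilant consonant), it takes -pes, giving *jorpes*.

abeki, sasgo, jorpes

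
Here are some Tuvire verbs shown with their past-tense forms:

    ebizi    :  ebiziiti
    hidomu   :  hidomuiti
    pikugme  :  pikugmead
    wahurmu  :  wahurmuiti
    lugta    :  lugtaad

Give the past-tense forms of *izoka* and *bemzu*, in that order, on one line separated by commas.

izokaad, bemzuiti

The pattern is height harmony: -iti when the last vowel of the stem is a high vowel (*ebizi*, *hidomu*, *wahurmu*); -ad when the last vowel of the stem is a non-high vowel (*pikugme*, *lugta*).
*izoka* — last vowel /a/ (a non-high vowel) → -ad → *izokaad*.
The last vowel of *bemzu* is /u/, which is a high vowel, so the suffix is -iti, giving *bemzuiti*.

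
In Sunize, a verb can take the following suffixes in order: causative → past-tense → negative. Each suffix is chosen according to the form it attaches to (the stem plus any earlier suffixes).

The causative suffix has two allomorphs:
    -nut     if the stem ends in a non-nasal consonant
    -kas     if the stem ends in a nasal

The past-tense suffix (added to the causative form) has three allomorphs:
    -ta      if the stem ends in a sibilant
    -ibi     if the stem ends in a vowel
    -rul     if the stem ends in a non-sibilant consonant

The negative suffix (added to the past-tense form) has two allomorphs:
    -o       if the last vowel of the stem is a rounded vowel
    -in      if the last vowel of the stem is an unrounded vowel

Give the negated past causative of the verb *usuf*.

usufnutrulo

Since the final consonant of *usuf* is /f/ (non-nasal), it takes -nut, giving *usufnut*.
The causative form *usufnut*: final sound = /t/, a non-sibilant consonant → -rul → *usufnutrul*.
The last vowel of the past-tense form *usufnutrul* is /u/, which is a rounded vowel, so the negative suffix is -o, giving *usufnutrulo*.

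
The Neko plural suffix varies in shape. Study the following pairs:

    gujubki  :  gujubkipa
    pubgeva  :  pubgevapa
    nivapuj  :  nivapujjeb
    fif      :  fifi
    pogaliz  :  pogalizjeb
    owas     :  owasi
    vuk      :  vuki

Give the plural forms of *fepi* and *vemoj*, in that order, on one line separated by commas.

fepipa, vemojjeb

Looking at the final sound of each stem: -i when the stem ends in a voiceless consonant (*fif*, *owas*, *vuk*); -jeb when the stem ends in a voiced consonant (*nivapuj*, *pogaliz*); -pa when the stem ends in a vowel (*gujubki*, *pubgeva*).
Since the final sound of *fepi* is /i/ (a vowel), it takes -pa, giving *fepipa*.
*vemoj*: final sound = /j/, a voiced consonant → -jeb → *vemojjeb*.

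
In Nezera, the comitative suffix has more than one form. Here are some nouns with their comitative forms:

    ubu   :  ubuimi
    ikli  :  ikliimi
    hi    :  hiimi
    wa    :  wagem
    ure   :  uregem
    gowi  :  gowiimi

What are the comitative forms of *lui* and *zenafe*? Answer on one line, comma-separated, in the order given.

Looking at the last vowel of each stem: -imi when the last vowel of the stem is a high vowel (*ubu*, *ikli*, *hi*, *gowi*); -gem when the last vowel of the stem is a non-high vowel (*wa*, *ure*).
Since the last vowel of *lui* is /i/ (a high vowel), it takes -imi, giving *luiimi*.
Since the last vowel of *zenafe* is /e/ (a non-high vowel), it takes -gem, giving *zenafegem*.

luiimi, zenafegem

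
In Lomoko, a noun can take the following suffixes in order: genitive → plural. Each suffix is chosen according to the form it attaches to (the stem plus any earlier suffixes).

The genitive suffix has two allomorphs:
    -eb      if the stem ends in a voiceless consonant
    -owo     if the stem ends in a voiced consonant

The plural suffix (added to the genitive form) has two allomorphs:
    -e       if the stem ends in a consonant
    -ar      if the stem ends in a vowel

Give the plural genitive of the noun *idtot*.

Since the final consonant of *idtot* is /t/ (voiceless), it takes -eb, giving *idtoteb*.
The genitive form *idtoteb* — final sound /b/ (a consonant) → -e → *idtotebe*.

idtotebe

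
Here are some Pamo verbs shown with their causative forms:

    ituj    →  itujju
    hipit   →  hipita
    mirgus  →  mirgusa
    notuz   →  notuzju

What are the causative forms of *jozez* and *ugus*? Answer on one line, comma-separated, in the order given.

jozezju, ugusa

Looking at the final consonant of each stem: -a when the stem ends in a voiceless consonant (*hipit*, *mirgus*); -ju when the stem ends in a voiced consonant (*ituj*, *notuz*).
Since the final consonant of *jozez* is /z/ (voiced), it takes -ju, giving *jozezju*.
The final consonant of *ugus* is /s/, which is voiceless, so the suffix is -a, giving *ugusa*.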